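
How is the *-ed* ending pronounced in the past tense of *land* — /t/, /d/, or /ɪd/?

/ɪd/

The stem *land* ends in /t/ or /d/.
The -ed suffix is realized as /ɪd/ after /t, d/; as /t/ after other voiceless consonants; and as /d/ after other voiced sounds.
So -ed on *land* is pronounced /ɪd/.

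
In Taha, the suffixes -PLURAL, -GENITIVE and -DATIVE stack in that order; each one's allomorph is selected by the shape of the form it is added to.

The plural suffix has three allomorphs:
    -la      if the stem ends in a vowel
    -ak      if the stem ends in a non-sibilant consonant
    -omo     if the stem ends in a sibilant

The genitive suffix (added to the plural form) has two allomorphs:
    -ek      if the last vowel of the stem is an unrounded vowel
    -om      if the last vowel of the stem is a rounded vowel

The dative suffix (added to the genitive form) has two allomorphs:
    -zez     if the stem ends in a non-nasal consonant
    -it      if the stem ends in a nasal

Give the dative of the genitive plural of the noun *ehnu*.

ehnulaekzez

*ehnu* — final sound /u/ (a vowel) → -la → *ehnula*.
The plural form *ehnula*: last vowel = /a/, an unrounded vowel → -ek → *ehnulaek*.
The genitive form *ehnulaek* — final consonant /k/ (non-nasal) → -zez → *ehnulaekzez*.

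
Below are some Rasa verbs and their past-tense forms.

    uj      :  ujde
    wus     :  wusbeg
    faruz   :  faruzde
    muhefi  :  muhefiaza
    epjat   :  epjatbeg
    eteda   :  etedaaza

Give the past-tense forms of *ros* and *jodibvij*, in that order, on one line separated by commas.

rosbeg, jodibvijde

Looking at the final sound of each stem: -beg when the stem ends in a voiceless consonant (*wus*, *epjat*); -de when the stem ends in a voiced consonant (*uj*, *faruz*); -aza when the stem ends in a vowel (*muhefi*, *eteda*).
*ros* — final sound /s/ (a voiceless consonant) → -beg → *rosbeg*.
*jodibvij* — final sound /j/ (a voiced consonant) → -de → *jodibvijde*.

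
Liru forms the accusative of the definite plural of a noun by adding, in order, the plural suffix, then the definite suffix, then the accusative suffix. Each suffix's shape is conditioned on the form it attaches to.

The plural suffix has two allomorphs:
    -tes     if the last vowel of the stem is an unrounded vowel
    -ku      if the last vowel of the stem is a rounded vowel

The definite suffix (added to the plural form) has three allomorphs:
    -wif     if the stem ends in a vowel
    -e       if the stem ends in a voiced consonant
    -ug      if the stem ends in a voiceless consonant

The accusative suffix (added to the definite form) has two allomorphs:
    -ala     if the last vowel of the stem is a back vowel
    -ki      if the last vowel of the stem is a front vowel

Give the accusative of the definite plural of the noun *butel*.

buteltesugala

*butel* — last vowel /e/ (an unrounded vowel) → -tes → *buteltes*.
The final sound of the plural form *buteltes* is /s/, which is a voiceless consonant, so the definite suffix is -ug, giving *buteltesug*.
The last vowel of the definite form *buteltesug* is /u/, which is a back vowel, so the accusative suffix is -ala, giving *buteltesugala*.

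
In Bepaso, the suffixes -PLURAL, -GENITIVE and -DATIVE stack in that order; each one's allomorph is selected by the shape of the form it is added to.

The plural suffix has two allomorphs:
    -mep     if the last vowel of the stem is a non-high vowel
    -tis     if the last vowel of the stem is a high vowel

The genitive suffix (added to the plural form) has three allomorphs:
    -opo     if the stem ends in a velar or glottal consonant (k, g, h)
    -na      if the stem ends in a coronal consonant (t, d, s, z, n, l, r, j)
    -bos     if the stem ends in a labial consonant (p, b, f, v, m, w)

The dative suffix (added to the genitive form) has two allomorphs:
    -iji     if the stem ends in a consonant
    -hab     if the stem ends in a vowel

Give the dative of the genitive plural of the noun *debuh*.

The last vowel of *debuh* is /u/, which is a high vowel, so the plural suffix is -tis, giving *debuhtis*.
The final consonant of the plural form *debuhtis* is /s/, which is coronal, so the genitive suffix is -na, giving *debuhtisna*.
The final sound of the genitive form *debuhtisna* is /a/, which is a vowel, so the dative suffix is -hab, giving *debuhtisnahab*.

debuhtisnahab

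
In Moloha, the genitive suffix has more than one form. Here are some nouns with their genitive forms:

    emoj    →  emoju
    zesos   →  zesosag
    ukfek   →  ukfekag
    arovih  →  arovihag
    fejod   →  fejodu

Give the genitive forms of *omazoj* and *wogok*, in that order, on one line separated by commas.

omazoju, wogokag

Looking at the final consonant of each stem: -ag when the stem ends in a voiceless consonant (*zesos*, *ukfek*, *arovih*); -u when the stem ends in a voiced consonant (*emoj*, *fejod*).
The final consonant of *omazoj* is /j/, which is voiced, so the suffix is -u, giving *omazoju*.
Since the final consonant of *wogok* is /k/ (voiceless), it takes -ag, giving *wogokag*.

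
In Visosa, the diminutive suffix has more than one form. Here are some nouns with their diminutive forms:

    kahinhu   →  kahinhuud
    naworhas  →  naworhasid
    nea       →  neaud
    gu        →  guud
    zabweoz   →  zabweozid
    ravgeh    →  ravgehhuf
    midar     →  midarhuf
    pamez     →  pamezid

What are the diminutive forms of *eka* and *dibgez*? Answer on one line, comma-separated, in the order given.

The suffix is conditioned by the final sound: -id when the stem ends in a sibilant (*naworhas*, *zabweoz*, *pamez*); -huf when the stem ends in a non-sibilant consonant (*ravgeh*, *midar*); -ud when the stem ends in a vowel (*kahinhu*, *nea*, *gu*).
*eka* — final sound /a/ (a vowel) → -ud → *ekaud*.
The final sound of *dibgez* is /z/, which is a sibilant, so the suffix is -id, giving *dibgezid*.

ekaud, dibgezid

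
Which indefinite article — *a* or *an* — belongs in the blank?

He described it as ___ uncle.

The indefinite article is chosen by the initial *sound* of the following word, not its spelling.
*uncle* begins with the sound /ʌ/ (u pronounced /ʌ/) — a vowel sound.
So the article is *an*: He described it as an uncle.

an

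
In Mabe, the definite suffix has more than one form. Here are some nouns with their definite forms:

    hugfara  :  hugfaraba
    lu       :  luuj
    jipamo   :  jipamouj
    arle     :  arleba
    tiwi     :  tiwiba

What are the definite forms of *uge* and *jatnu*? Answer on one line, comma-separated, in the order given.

ugeba, jatnuuj

The alternation tracks the last vowel of the stem — -uj when the last vowel of the stem is a rounded vowel (*lu*, *jipamo*); -ba when the last vowel of the stem is an unrounded vowel (*hugfara*, *arle*, *tiwi*).
*uge*: last vowel = /e/, an unrounded vowel → -ba → *ugeba*.
*jatnu*: last vowel = /u/, a rounded vowel → -uj → *jatnuuj*.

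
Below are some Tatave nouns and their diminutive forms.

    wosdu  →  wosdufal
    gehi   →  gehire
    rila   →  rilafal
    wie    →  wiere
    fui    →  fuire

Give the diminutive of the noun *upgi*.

upgire

The alternation tracks the last vowel of the stem — -re when the last vowel of the stem is a front vowel (*gehi*, *wie*, *fui*); -fal when the last vowel of the stem is a back vowel (*wosdu*, *rila*).
The last vowel of *upgi* is /i/, which is a front vowel, so the suffix is -re, giving *upgire*.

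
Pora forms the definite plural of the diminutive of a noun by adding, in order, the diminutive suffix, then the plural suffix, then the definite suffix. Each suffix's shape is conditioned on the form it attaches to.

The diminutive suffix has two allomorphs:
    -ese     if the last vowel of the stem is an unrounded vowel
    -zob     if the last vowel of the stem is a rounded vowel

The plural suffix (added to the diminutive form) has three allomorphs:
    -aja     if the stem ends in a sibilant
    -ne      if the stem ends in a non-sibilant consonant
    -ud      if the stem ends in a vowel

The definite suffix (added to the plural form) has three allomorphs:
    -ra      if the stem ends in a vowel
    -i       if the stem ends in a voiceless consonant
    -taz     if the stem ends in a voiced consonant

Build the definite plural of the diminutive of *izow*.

Since the last vowel of *izow* is /o/ (a rounded vowel), it takes -zob, giving *izowzob*.
Since the final sound of the diminutive form *izowzob* is /b/ (a non-sibilant consonant), it takes -ne, giving *izowzobne*.
The plural form *izowzobne*: final sound = /e/, a vowel → -ra → *izowzobnera*.

izowzobnera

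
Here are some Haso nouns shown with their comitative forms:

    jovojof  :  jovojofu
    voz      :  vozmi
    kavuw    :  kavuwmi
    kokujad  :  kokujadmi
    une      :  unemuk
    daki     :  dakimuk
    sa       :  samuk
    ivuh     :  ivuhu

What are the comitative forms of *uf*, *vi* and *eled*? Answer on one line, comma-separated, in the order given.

The suffix is conditioned by the final sound: -u when the stem ends in a voiceless consonant (*jovojof*, *ivuh*); -mi when the stem ends in a voiced consonant (*voz*, *kavuw*, *kokujad*); -muk when the stem ends in a vowel (*une*, *daki*, *sa*).
*uf*: final sound = /f/, a voiceless consonant → -u → *ufu*.
The final sound of *vi* is /i/, which is a vowel, so the suffix is -muk, giving *vimuk*.
The final sound of *eled* is /d/, which is a voiced consonant, so the suffix is -mi, giving *eledmi*.

ufu, vimuk, eledmi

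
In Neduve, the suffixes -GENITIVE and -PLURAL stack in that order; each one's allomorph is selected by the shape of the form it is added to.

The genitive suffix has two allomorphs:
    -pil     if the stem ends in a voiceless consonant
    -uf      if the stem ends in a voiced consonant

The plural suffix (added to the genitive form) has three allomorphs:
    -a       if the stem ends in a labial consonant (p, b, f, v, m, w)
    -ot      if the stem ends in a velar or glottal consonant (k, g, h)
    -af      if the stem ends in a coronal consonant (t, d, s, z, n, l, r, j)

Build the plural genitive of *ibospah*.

*ibospah*: final consonant = /h/, voiceless → -pil → *ibospahpil*.
The genitive form *ibospahpil*: final consonant = /l/, coronal → -af → *ibospahpilaf*.

ibospahpilaf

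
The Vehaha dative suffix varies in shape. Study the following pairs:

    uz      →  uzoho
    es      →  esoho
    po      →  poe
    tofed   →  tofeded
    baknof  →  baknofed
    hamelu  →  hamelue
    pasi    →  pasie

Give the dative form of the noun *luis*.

luisoho

The suffix is conditioned by the final sound: -oho when the stem ends in a sibilant (*uz*, *es*); -ed when the stem ends in a non-sibilant consonant (*tofed*, *baknof*); -e when the stem ends in a vowel (*po*, *hamelu*, *pasi*).
Since the final sound of *luis* is /s/ (a sibilant), it takes -oho, giving *luisoho*.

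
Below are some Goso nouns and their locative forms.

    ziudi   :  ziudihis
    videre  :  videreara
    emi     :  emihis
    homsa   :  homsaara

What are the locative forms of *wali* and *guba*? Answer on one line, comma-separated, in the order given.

The alternation tracks the last vowel of the stem — -his when the last vowel of the stem is a high vowel (*ziudi*, *emi*); -ara when the last vowel of the stem is a non-high vowel (*videre*, *homsa*).
*wali* — last vowel /i/ (a high vowel) → -his → *walihis*.
Since the last vowel of *guba* is /a/ (a non-high vowel), it takes -ara, giving *gubaara*.

walihis, gubaara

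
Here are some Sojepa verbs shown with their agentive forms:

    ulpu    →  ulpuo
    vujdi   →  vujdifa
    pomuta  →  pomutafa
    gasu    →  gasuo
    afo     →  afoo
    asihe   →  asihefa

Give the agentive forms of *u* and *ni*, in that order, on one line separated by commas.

Looking at the last vowel of each stem: -o when the last vowel of the stem is a rounded vowel (*ulpu*, *gasu*, *afo*); -fa when the last vowel of the stem is an unrounded vowel (*vujdi*, *pomuta*, *asihe*).
The last vowel of *u* is /u/, which is a rounded vowel, so the suffix is -o, giving *uo*.
*ni* — last vowel /i/ (an unrounded vowel) → -fa → *nifa*.

uo, nifa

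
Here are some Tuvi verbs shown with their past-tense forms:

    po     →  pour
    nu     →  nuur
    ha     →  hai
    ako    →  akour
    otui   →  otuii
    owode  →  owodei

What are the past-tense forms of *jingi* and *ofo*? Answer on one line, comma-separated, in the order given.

jingii, ofour

Looking at the last vowel of each stem: -ur when the last vowel of the stem is a rounded vowel (*po*, *nu*, *ako*); -i when the last vowel of the stem is an unrounded vowel (*ha*, *otui*, *owode*).
The last vowel of *jingi* is /i/, which is an unrounded vowel, so the suffix is -i, giving *jingii*.
*ofo* — last vowel /o/ (a rounded vowel) → -ur → *ofour*.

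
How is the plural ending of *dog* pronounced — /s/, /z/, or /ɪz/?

/z/

The stem *dog* ends in a voiced non-sibilant sound.
The plural suffix surfaces as /ɪz/ after sibilants, /s/ after other voiceless consonants, and /z/ after other voiced sounds.
So the plural -s on *dog* is pronounced /z/.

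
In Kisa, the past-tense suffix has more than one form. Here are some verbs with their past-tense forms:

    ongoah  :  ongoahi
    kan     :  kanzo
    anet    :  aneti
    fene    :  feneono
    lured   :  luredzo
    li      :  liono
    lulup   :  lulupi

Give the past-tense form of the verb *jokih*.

Looking at the final sound of each stem: -i when the stem ends in a voiceless consonant (*ongoah*, *anet*, *lulup*); -zo when the stem ends in a voiced consonant (*kan*, *lured*); -ono when the stem ends in a vowel (*fene*, *li*).
The final sound of *jokih* is /h/, which is a voiceless consonant, so the suffix is -i, giving *jokihi*.

jokihi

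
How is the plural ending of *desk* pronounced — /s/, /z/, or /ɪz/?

/s/

The stem *desk* ends in a voiceless non-sibilant consonant.
The plural suffix surfaces as /ɪz/ after sibilants, /s/ after other voiceless consonants, and /z/ after other voiced sounds.
So the plural -s on *desk* is pronounced /s/.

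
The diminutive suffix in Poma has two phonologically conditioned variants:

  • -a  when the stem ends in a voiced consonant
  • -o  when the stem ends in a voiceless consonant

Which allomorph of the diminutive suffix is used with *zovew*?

-a

Since the final consonant of *zovew* is /w/ (voiced), it takes -a.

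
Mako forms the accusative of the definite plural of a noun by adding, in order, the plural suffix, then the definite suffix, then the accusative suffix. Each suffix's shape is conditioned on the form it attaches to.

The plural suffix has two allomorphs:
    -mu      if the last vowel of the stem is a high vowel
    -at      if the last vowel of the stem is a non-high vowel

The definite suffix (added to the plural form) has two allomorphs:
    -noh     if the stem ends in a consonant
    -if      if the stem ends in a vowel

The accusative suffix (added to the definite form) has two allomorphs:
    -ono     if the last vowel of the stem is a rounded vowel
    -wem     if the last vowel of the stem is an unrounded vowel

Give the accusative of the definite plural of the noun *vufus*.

vufusmuifwem

The last vowel of *vufus* is /u/, which is a high vowel, so the plural suffix is -mu, giving *vufusmu*.
The plural form *vufusmu*: final sound = /u/, a vowel → -if → *vufusmuif*.
The definite form *vufusmuif* — last vowel /i/ (an unrounded vowel) → -wem → *vufusmuifwem*.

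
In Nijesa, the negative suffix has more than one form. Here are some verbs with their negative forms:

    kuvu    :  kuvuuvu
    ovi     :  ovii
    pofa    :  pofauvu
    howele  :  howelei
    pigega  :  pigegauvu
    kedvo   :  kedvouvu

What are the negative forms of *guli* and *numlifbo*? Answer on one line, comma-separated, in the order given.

The suffix is conditioned by the last vowel: -i when the last vowel of the stem is a front vowel (*ovi*, *howele*); -uvu when the last vowel of the stem is a back vowel (*kuvu*, *pofa*, *pigega*, *kedvo*).
Since the last vowel of *guli* is /i/ (a front vowel), it takes -i, giving *gulii*.
The last vowel of *numlifbo* is /o/, which is a back vowel, so the suffix is -uvu, giving *numlifbouvu*.

gulii, numlifbouvu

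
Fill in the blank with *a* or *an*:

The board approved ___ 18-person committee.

an

The indefinite article is chosen by the initial *sound* of the following word, not its spelling.
The number *18* is spoken "eighteen", beginning with /ˌeɪˈtiːn/ — a vowel sound.
So the article is *an*: The board approved an 18-person committee.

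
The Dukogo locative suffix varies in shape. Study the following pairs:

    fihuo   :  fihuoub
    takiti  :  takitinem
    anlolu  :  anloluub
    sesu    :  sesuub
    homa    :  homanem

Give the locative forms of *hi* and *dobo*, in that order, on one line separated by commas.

hinem, doboub

The pattern is rounding harmony: -ub when the last vowel of the stem is a rounded vowel (*fihuo*, *anlolu*, *sesu*); -nem when the last vowel of the stem is an unrounded vowel (*takiti*, *homa*).
Since the last vowel of *hi* is /i/ (an unrounded vowel), it takes -nem, giving *hinem*.
Since the last vowel of *dobo* is /o/ (a rounded vowel), it takes -ub, giving *doboub*.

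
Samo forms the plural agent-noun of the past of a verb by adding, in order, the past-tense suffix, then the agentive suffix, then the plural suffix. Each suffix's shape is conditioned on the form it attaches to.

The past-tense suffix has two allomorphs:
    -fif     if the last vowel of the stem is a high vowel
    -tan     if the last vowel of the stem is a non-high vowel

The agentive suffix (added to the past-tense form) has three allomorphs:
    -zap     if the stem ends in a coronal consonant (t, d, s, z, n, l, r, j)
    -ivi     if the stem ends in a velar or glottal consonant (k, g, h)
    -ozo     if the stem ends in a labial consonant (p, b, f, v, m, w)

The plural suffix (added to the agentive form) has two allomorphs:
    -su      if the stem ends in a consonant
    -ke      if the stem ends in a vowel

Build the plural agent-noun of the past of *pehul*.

pehulfifozoke

Since the last vowel of *pehul* is /u/ (a high vowel), it takes -fif, giving *pehulfif*.
The past-tense form *pehulfif* — final consonant /f/ (labial) → -ozo → *pehulfifozo*.
Since the final sound of the agentive form *pehulfifozo* is /o/ (a vowel), it takes -ke, giving *pehulfifozoke*.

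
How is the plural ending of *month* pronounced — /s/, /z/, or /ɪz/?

/s/

The stem *month* ends in a voiceless non-sibilant consonant.
The plural suffix surfaces as /ɪz/ after sibilants, /s/ after other voiceless consonants, and /z/ after other voiced sounds.
So the plural -s on *month* is pronounced /s/.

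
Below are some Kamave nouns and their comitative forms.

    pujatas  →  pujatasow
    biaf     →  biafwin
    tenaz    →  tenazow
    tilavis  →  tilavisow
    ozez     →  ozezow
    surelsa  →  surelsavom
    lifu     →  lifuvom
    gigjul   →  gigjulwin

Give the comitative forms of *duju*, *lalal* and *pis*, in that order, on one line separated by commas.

dujuvom, lalalwin, pisow

Looking at the final sound of each stem: -ow when the stem ends in a sibilant (*pujatas*, *tenaz*, *tilavis*, *ozez*); -win when the stem ends in a non-sibilant consonant (*biaf*, *gigjul*); -vom when the stem ends in a vowel (*surelsa*, *lifu*).
Since the final sound of *duju* is /u/ (a vowel), it takes -vom, giving *dujuvom*.
*lalal* — final sound /l/ (a non-sibilant consonant) → -win → *lalalwin*.
Since the final sound of *pis* is /s/ (a sibilant), it takes -ow, giving *pisow*.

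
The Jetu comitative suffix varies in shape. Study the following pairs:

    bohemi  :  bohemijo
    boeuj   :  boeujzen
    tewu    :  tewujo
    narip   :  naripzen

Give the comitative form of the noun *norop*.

noropzen

The alternation tracks the final sound of the stem — -zen when the stem ends in a consonant (*boeuj*, *narip*); -jo when the stem ends in a vowel (*bohemi*, *tewu*).
*norop*: final sound = /p/, a consonant → -zen → *noropzen*.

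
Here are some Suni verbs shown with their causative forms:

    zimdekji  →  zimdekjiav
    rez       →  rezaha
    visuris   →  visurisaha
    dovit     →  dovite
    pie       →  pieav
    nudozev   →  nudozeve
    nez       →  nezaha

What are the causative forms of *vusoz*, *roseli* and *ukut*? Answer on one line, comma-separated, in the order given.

vusozaha, roseliav, ukute

Looking at the final sound of each stem: -aha when the stem ends in a sibilant (*rez*, *visuris*, *nez*); -e when the stem ends in a non-sibilant consonant (*dovit*, *nudozev*); -av when the stem ends in a vowel (*zimdekji*, *pie*).
*vusoz*: final sound = /z/, a sibilant → -aha → *vusozaha*.
*roseli* — final sound /i/ (a vowel) → -av → *roseliav*.
*ukut* — final sound /t/ (a non-sibilant consonant) → -e → *ukute*.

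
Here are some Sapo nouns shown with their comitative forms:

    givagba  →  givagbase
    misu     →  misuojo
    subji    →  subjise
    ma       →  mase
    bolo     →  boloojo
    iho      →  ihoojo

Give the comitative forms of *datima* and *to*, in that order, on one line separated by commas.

datimase, toojo

The suffix is conditioned by the last vowel: -ojo when the last vowel of the stem is a rounded vowel (*misu*, *bolo*, *iho*); -se when the last vowel of the stem is an unrounded vowel (*givagba*, *subji*, *ma*).
*datima*: last vowel = /a/, an unrounded vowel → -se → *datimase*.
*to*: last vowel = /o/, a rounded vowel → -ojo → *toojo*.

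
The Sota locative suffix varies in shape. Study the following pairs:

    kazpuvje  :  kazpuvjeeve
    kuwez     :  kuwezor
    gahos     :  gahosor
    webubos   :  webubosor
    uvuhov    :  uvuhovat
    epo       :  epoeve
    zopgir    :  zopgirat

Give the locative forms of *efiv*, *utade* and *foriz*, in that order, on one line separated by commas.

The pattern is sibilance of the final sound: -or when the stem ends in a sibilant (*kuwez*, *gahos*, *webubos*); -at when the stem ends in a non-sibilant consonant (*uvuhov*, *zopgir*); -eve when the stem ends in a vowel (*kazpuvje*, *epo*).
Since the final sound of *efiv* is /v/ (a non-sibilant consonant), it takes -at, giving *efivat*.
Since the final sound of *utade* is /e/ (a vowel), it takes -eve, giving *utadeeve*.
The final sound of *foriz* is /z/, which is a sibilant, so the suffix is -or, giving *forizor*.

efivat, utadeeve, forizor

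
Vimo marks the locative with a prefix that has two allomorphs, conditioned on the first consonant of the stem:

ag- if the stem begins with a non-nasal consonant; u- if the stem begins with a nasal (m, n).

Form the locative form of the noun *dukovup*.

*dukovup* — first consonant /d/ (non-nasal) → ag- → *agdukovup*.

agdukovup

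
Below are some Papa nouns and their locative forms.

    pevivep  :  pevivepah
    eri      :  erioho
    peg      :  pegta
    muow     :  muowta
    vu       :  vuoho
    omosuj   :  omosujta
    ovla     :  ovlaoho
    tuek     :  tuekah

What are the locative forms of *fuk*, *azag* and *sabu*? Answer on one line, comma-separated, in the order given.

fukah, azagta, sabuoho

The alternation tracks the final sound of the stem — -ah when the stem ends in a voiceless consonant (*pevivep*, *tuek*); -ta when the stem ends in a voiced consonant (*peg*, *muow*, *omosuj*); -oho when the stem ends in a vowel (*eri*, *vu*, *ovla*).
Since the final sound of *fuk* is /k/ (a voiceless consonant), it takes -ah, giving *fukah*.
Since the final sound of *azag* is /g/ (a voiced consonant), it takes -ta, giving *azagta*.
*sabu* — final sound /u/ (a vowel) → -oho → *sabuoho*.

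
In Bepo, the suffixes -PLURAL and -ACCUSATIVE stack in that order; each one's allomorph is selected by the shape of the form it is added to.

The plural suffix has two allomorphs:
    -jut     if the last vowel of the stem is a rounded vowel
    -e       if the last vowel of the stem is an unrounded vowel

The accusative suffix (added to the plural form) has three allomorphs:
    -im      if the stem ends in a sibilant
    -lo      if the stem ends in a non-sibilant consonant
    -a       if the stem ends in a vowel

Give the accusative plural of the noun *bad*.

The last vowel of *bad* is /a/, which is an unrounded vowel, so the plural suffix is -e, giving *bade*.
The plural form *bade*: final sound = /e/, a vowel → -a → *badea*.

badea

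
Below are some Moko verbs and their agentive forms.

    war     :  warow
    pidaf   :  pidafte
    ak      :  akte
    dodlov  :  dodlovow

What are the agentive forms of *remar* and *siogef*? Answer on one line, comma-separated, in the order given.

remarow, siogefte

Looking at the final consonant of each stem: -te when the stem ends in a voiceless consonant (*pidaf*, *ak*); -ow when the stem ends in a voiced consonant (*war*, *dodlov*).
*remar*: final consonant = /r/, voiced → -ow → *remarow*.
*siogef* — final consonant /f/ (voiceless) → -te → *siogefte*.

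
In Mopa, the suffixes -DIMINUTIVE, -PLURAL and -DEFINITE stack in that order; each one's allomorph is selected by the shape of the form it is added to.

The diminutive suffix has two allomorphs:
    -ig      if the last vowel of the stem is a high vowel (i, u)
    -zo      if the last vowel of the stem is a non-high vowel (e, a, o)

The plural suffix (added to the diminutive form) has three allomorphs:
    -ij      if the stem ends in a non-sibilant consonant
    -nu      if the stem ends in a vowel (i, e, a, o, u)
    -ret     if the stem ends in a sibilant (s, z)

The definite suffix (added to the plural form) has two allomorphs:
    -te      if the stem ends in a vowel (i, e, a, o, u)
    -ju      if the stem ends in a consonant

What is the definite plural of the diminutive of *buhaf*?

The last vowel of *buhaf* is /a/, which is a non-high vowel, so the diminutive suffix is -zo, giving *buhafzo*.
Since the final sound of the diminutive form *buhafzo* is /o/ (a vowel), it takes -nu, giving *buhafzonu*.
The plural form *buhafzonu*: final sound = /u/, a vowel → -te → *buhafzonute*.

buhafzonute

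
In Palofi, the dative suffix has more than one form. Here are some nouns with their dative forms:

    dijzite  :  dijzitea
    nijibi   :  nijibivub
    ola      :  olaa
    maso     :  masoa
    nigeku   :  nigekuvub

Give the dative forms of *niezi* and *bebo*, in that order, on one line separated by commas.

niezivub, beboa

Looking at the last vowel of each stem: -vub when the last vowel of the stem is a high vowel (*nijibi*, *nigeku*); -a when the last vowel of the stem is a non-high vowel (*dijzite*, *ola*, *maso*).
The last vowel of *niezi* is /i/, which is a high vowel, so the suffix is -vub, giving *niezivub*.
The last vowel of *bebo* is /o/, which is a non-high vowel, so the suffix is -a, giving *beboa*.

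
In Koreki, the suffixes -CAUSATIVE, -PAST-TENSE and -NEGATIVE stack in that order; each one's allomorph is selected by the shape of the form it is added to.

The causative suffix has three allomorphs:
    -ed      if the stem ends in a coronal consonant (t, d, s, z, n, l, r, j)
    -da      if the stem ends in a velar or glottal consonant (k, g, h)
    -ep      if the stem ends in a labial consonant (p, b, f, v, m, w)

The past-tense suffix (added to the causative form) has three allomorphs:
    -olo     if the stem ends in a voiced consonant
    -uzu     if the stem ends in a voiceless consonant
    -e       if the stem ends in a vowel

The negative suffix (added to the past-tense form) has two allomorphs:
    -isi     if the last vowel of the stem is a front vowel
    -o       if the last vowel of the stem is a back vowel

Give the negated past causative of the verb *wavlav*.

wavlavepuzuo

*wavlav*: final consonant = /v/, labial → -ep → *wavlavep*.
The causative form *wavlavep*: final sound = /p/, a voiceless consonant → -uzu → *wavlavepuzu*.
The last vowel of the past-tense form *wavlavepuzu* is /u/, which is a back vowel, so the negative suffix is -o, giving *wavlavepuzuo*.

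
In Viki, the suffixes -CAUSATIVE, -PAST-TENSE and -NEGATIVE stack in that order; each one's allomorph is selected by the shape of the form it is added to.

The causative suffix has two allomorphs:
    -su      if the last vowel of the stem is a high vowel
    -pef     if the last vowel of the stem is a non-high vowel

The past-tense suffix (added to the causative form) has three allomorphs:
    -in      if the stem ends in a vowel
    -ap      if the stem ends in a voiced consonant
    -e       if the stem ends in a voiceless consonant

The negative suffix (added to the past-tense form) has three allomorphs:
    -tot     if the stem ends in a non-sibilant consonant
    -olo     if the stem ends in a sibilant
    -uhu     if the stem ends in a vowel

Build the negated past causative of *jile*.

*jile*: last vowel = /e/, a non-high vowel → -pef → *jilepef*.
The causative form *jilepef* — final sound /f/ (a voiceless consonant) → -e → *jilepefe*.
Since the final sound of the past-tense form *jilepefe* is /e/ (a vowel), it takes -uhu, giving *jilepefeuhu*.

jilepefeuhu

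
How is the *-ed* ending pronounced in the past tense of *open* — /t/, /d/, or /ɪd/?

/d/

The stem *open* ends in a voiced sound other than /d/.
The -ed suffix is realized as /ɪd/ after /t, d/; as /t/ after other voiceless consonants; and as /d/ after other voiced sounds.
So -ed on *open* is pronounced /d/.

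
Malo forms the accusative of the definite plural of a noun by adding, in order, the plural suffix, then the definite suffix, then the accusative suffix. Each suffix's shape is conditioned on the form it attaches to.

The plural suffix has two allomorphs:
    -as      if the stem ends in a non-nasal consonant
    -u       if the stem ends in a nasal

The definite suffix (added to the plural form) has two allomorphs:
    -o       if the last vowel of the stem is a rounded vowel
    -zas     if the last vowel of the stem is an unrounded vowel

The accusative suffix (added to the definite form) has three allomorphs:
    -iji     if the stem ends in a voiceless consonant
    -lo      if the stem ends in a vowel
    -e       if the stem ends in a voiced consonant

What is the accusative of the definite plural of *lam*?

lamuolo

*lam* — final consonant /m/ (a nasal) → -u → *lamu*.
Since the last vowel of the plural form *lamu* is /u/ (a rounded vowel), it takes -o, giving *lamuo*.
The definite form *lamuo*: final sound = /o/, a vowel → -lo → *lamuolo*.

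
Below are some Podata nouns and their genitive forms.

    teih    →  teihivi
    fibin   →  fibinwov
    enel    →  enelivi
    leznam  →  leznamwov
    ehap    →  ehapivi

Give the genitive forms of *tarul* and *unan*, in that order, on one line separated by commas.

tarulivi, unanwov

The pattern is nasality of the final consonant: -wov when the stem ends in a nasal (*fibin*, *leznam*); -ivi when the stem ends in a non-nasal consonant (*teih*, *enel*, *ehap*).
*tarul* — final consonant /l/ (non-nasal) → -ivi → *tarulivi*.
*unan*: final consonant = /n/, a nasal → -wov → *unanwov*.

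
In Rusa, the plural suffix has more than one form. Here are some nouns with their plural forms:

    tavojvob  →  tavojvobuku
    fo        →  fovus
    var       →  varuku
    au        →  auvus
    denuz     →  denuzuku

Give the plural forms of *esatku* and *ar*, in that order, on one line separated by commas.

The suffix is conditioned by the final sound: -uku when the stem ends in a consonant (*tavojvob*, *var*, *denuz*); -vus when the stem ends in a vowel (*fo*, *au*).
Since the final sound of *esatku* is /u/ (a vowel), it takes -vus, giving *esatkuvus*.
*ar*: final sound = /r/, a consonant → -uku → *aruku*.

esatkuvus, aruku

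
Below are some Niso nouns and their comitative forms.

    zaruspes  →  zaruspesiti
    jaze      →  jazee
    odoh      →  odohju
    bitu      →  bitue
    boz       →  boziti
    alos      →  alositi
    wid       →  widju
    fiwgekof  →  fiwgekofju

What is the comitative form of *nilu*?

nilue

Looking at the final sound of each stem: -iti when the stem ends in a sibilant (*zaruspes*, *boz*, *alos*); -ju when the stem ends in a non-sibilant consonant (*odoh*, *wid*, *fiwgekof*); -e when the stem ends in a vowel (*jaze*, *bitu*).
*nilu* — final sound /u/ (a vowel) → -e → *nilue*.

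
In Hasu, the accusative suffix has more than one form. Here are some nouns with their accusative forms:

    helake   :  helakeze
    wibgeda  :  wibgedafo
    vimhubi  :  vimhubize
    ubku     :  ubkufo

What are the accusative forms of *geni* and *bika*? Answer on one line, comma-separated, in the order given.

genize, bikafo

The alternation tracks the last vowel of the stem — -ze when the last vowel of the stem is a front vowel (*helake*, *vimhubi*); -fo when the last vowel of the stem is a back vowel (*wibgeda*, *ubku*).
The last vowel of *geni* is /i/, which is a front vowel, so the suffix is -ze, giving *genize*.
The last vowel of *bika* is /a/, which is a back vowel, so the suffix is -fo, giving *bikafo*.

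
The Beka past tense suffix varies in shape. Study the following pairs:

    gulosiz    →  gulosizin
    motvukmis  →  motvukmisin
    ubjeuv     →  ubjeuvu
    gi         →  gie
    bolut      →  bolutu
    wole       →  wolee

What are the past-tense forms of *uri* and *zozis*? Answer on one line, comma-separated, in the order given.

urie, zozisin

The alternation tracks the final sound of the stem — -in when the stem ends in a sibilant (*gulosiz*, *motvukmis*); -u when the stem ends in a non-sibilant consonant (*ubjeuv*, *bolut*); -e when the stem ends in a vowel (*gi*, *wole*).
The final sound of *uri* is /i/, which is a vowel, so the suffix is -e, giving *urie*.
*zozis* — final sound /s/ (a sibilant) → -in → *zozisin*.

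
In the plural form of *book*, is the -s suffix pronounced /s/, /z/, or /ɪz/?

/s/

The stem *book* ends in a voiceless non-sibilant consonant.
The plural suffix surfaces as /ɪz/ after sibilants, /s/ after other voiceless consonants, and /z/ after other voiced sounds.
So the plural -s on *book* is pronounced /s/.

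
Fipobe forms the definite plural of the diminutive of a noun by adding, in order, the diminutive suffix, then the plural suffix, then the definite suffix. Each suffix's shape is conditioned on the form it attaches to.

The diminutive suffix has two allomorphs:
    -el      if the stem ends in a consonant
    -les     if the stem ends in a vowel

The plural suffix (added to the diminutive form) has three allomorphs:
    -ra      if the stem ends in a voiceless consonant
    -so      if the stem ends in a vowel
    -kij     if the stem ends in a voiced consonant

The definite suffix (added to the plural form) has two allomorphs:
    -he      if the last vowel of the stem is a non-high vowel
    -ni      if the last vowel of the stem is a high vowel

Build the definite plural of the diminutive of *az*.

*az*: final sound = /z/, a consonant → -el → *azel*.
The final sound of the diminutive form *azel* is /l/, which is a voiced consonant, so the plural suffix is -kij, giving *azelkij*.
The plural form *azelkij*: last vowel = /i/, a high vowel → -ni → *azelkijni*.

azelkijni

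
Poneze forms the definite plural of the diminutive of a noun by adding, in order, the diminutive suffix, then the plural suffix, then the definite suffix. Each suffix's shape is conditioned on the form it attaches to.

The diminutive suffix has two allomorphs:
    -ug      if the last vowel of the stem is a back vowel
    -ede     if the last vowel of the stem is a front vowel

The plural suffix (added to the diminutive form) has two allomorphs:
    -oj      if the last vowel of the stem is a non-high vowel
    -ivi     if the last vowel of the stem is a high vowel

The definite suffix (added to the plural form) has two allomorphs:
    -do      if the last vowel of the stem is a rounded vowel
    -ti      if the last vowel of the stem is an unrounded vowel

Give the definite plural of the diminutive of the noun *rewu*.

rewuugiviti

*rewu* — last vowel /u/ (a back vowel) → -ug → *rewuug*.
The last vowel of the diminutive form *rewuug* is /u/, which is a high vowel, so the plural suffix is -ivi, giving *rewuugivi*.
The last vowel of the plural form *rewuugivi* is /i/, which is an unrounded vowel, so the definite suffix is -ti, giving *rewuugiviti*.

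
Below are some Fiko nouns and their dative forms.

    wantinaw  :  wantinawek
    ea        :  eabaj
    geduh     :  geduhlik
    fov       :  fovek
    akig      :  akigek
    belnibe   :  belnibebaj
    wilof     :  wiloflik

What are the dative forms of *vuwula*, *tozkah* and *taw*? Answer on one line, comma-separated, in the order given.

vuwulabaj, tozkahlik, tawek

Looking at the final sound of each stem: -lik when the stem ends in a voiceless consonant (*geduh*, *wilof*); -ek when the stem ends in a voiced consonant (*wantinaw*, *fov*, *akig*); -baj when the stem ends in a vowel (*ea*, *belnibe*).
*vuwula* — final sound /a/ (a vowel) → -baj → *vuwulabaj*.
Since the final sound of *tozkah* is /h/ (a voiceless consonant), it takes -lik, giving *tozkahlik*.
*taw* — final sound /w/ (a voiced consonant) → -ek → *tawek*.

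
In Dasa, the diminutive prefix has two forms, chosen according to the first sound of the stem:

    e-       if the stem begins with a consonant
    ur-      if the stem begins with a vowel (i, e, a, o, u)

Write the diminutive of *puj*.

epuj

*puj*: first sound = /p/, a consonant → e- → *epuj*.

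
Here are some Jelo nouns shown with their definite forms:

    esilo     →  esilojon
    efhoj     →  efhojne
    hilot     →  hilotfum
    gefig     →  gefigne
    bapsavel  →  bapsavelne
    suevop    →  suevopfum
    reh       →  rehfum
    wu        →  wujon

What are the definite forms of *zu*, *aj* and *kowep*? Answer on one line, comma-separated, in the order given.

Looking at the final sound of each stem: -fum when the stem ends in a voiceless consonant (*hilot*, *suevop*, *reh*); -ne when the stem ends in a voiced consonant (*efhoj*, *gefig*, *bapsavel*); -jon when the stem ends in a vowel (*esilo*, *wu*).
*zu*: final sound = /u/, a vowel → -jon → *zujon*.
The final sound of *aj* is /j/, which is a voiced consonant, so the suffix is -ne, giving *ajne*.
*kowep* — final sound /p/ (a voiceless consonant) → -fum → *kowepfum*.

zujon, ajne, kowepfum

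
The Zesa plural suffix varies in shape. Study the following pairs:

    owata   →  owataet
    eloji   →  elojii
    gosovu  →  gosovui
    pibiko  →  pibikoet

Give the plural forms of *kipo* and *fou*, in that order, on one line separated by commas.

kipoet, foui

The suffix is conditioned by the last vowel: -i when the last vowel of the stem is a high vowel (*eloji*, *gosovu*); -et when the last vowel of the stem is a non-high vowel (*owata*, *pibiko*).
The last vowel of *kipo* is /o/, which is a non-high vowel, so the suffix is -et, giving *kipoet*.
The last vowel of *fou* is /u/, which is a high vowel, so the suffix is -i, giving *foui*.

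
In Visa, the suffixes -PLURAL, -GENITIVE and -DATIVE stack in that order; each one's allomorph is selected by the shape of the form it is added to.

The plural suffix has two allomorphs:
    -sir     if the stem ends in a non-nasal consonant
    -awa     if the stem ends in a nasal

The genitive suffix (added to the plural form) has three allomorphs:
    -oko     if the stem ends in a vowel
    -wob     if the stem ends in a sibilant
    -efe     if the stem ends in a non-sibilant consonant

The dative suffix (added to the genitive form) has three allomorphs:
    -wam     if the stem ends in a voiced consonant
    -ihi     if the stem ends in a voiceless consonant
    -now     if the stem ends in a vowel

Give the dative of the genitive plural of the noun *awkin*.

Since the final consonant of *awkin* is /n/ (a nasal), it takes -awa, giving *awkinawa*.
The plural form *awkinawa*: final sound = /a/, a vowel → -oko → *awkinawaoko*.
The genitive form *awkinawaoko*: final sound = /o/, a vowel → -now → *awkinawaokonow*.

awkinawaokonow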